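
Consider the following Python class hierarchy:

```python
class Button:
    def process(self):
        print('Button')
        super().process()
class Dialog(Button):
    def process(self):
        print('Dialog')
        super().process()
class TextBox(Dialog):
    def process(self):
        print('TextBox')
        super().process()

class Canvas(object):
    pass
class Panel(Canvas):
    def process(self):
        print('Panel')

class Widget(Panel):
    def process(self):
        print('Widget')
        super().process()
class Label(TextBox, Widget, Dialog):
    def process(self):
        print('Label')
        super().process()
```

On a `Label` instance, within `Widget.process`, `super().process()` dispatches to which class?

Dialog

L[Label] = Label + merge(L[TextBox], L[Widget], L[Dialog], [TextBox Widget Dialog])
  take TextBox:  [TextBox Dialog Button object] + [Widget Panel Canvas object] + [Dialog Button object] + [TextBox Widget Dialog]
  take Widget:  [Dialog Button object] + [Widget Panel Canvas object] + [Dialog Button object] + [Widget Dialog]
  take Dialog:  [Dialog Button object] + [Panel Canvas object] + [Dialog Button object] + [Dialog]
  take Button:  [Button object] + [Panel Canvas object] + [Button object]
  take Panel:  [object] + [Panel Canvas object] + [object]
  take Canvas:  [object] + [Canvas object] + [object]
  take object:  [object] + [object] + [object]
MRO: Label TextBox Widget Dialog Button Panel Canvas object
super() in Widget.process on a Label instance goes to the class after Widget in Label's MRO: Dialog.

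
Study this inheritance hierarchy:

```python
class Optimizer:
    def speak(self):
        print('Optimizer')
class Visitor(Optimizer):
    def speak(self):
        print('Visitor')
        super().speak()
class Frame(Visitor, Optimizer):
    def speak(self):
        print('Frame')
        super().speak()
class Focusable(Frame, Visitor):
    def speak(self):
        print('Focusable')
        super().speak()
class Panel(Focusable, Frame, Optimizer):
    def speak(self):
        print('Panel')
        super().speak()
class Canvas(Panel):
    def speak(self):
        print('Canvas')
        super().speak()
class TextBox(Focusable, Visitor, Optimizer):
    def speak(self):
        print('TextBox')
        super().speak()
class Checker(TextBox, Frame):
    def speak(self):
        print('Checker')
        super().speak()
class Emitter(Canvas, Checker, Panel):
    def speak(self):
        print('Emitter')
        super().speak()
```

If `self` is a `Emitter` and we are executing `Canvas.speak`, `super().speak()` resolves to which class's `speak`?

Checker

L[Emitter] = Emitter + merge(L[Canvas], L[Checker], L[Panel], [Canvas Checker Panel])
  take Canvas:  [Canvas Panel Focusable Frame Visitor Optimizer object] + [Checker TextBox Focusable Frame Visitor Optimizer object] + [Panel Focusable Frame Visitor Optimizer object] + [Canvas Checker Panel]
  take Checker:  [Panel Focusable Frame Visitor Optimizer object] + [Checker TextBox Focusable Frame Visitor Optimizer object] + [Panel Focusable Frame Visitor Optimizer object] + [Checker Panel]
  take Panel:  [Panel Focusable Frame Visitor Optimizer object] + [TextBox Focusable Frame Visitor Optimizer object] + [Panel Focusable Frame Visitor Optimizer object] + [Panel]
  take TextBox:  [Focusable Frame Visitor Optimizer object] + [TextBox Focusable Frame Visitor Optimizer object] + [Focusable Frame Visitor Optimizer object]
  take Focusable:  [Focusable Frame Visitor Optimizer object] + [Focusable Frame Visitor Optimizer object] + [Focusable Frame Visitor Optimizer object]
  take Frame:  [Frame Visitor Optimizer object] + [Frame Visitor Optimizer object] + [Frame Visitor Optimizer object]
  take Visitor:  [Visitor Optimizer object] + [Visitor Optimizer object] + [Visitor Optimizer object]
  take Optimizer:  [Optimizer object] + [Optimizer object] + [Optimizer object]
  take object:  [object] + [object] + [object]
MRO: Emitter Canvas Checker Panel TextBox Focusable Frame Visitor Optimizer object
super() in Canvas.speak on a Emitter instance goes to the class after Canvas in Emitter's MRO: Checker.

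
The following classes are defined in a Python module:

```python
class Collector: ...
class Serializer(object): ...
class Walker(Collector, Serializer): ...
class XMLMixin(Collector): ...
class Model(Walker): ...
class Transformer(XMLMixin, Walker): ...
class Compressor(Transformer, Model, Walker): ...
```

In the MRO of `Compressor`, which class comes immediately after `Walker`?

L[Compressor] = Compressor + merge(L[Transformer], L[Model], L[Walker], [Transformer Model Walker])
  take Transformer:  [Transformer XMLMixin Walker Collector Serializer object] + [Model Walker Collector Serializer object] + [Walker Collector Serializer object] + [Transformer Model Walker]
  take XMLMixin:  [XMLMixin Walker Collector Serializer object] + [Model Walker Collector Serializer object] + [Walker Collector Serializer object] + [Model Walker]
  take Model:  [Walker Collector Serializer object] + [Model Walker Collector Serializer object] + [Walker Collector Serializer object] + [Model Walker]
  take Walker:  [Walker Collector Serializer object] + [Walker Collector Serializer object] + [Walker Collector Serializer object] + [Walker]
  take Collector:  [Collector Serializer object] + [Collector Serializer object] + [Collector Serializer object]
  take Serializer:  [Serializer object] + [Serializer object] + [Serializer object]
  take object:  [object] + [object] + [object]
MRO: Compressor Transformer XMLMixin Model Walker Collector Serializer object
Walker is at position 4; next is Collector.

Collector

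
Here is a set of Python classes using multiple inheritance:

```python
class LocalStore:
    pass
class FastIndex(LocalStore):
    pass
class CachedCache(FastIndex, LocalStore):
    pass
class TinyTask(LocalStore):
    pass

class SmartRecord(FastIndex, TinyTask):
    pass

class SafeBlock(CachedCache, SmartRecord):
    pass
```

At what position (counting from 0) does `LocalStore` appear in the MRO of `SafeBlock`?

L[SafeBlock] = SafeBlock + merge(L[CachedCache], L[SmartRecord], [CachedCache SmartRecord])
  take CachedCache:  [CachedCache FastIndex LocalStore object] + [SmartRecord FastIndex TinyTask LocalStore object] + [CachedCache SmartRecord]
  take SmartRecord:  [FastIndex LocalStore object] + [SmartRecord FastIndex TinyTask LocalStore object] + [SmartRecord]
  take FastIndex:  [FastIndex LocalStore object] + [FastIndex TinyTask LocalStore object]
  take TinyTask:  [LocalStore object] + [TinyTask LocalStore object]
  take LocalStore:  [LocalStore object] + [LocalStore object]
  take object:  [object] + [object]
MRO: SafeBlock CachedCache SmartRecord FastIndex TinyTask LocalStore object
LocalStore sits at index 5.

5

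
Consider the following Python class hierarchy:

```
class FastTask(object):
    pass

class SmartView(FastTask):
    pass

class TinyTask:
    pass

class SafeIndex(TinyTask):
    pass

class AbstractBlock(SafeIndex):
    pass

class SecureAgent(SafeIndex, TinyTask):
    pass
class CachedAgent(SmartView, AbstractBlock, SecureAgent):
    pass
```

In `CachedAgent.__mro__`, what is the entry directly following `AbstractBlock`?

SecureAgent

L[CachedAgent] = CachedAgent + merge(L[SmartView], L[AbstractBlock], L[SecureAgent], [SmartView AbstractBlock SecureAgent])
  take SmartView:  [SmartView FastTask object] + [AbstractBlock SafeIndex TinyTask object] + [SecureAgent SafeIndex TinyTask object] + [SmartView AbstractBlock SecureAgent]
  take FastTask:  [FastTask object] + [AbstractBlock SafeIndex TinyTask object] + [SecureAgent SafeIndex TinyTask object] + [AbstractBlock SecureAgent]
  take AbstractBlock:  [object] + [AbstractBlock SafeIndex TinyTask object] + [SecureAgent SafeIndex TinyTask object] + [AbstractBlock SecureAgent]
  take SecureAgent:  [object] + [SafeIndex TinyTask object] + [SecureAgent SafeIndex TinyTask object] + [SecureAgent]
  take SafeIndex:  [object] + [SafeIndex TinyTask object] + [SafeIndex TinyTask object]
  take TinyTask:  [object] + [TinyTask object] + [TinyTask object]
  take object:  [object] + [object] + [object]
MRO: CachedAgent SmartView FastTask AbstractBlock SecureAgent SafeIndex TinyTask object
AbstractBlock is at position 3; next is SecureAgent.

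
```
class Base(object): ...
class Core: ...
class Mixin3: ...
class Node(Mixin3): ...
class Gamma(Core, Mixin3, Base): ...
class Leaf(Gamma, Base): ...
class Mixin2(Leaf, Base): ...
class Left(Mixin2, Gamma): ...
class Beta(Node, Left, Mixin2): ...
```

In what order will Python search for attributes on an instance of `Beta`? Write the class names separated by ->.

L[Beta] = Beta + merge(L[Node], L[Left], L[Mixin2], [Node Left Mixin2])
  take Node:  [Node Mixin3 object] + [Left Mixin2 Leaf Gamma Core Mixin3 Base object] + [Mixin2 Leaf Gamma Core Mixin3 Base object] + [Node Left Mixin2]
  take Left:  [Mixin3 object] + [Left Mixin2 Leaf Gamma Core Mixin3 Base object] + [Mixin2 Leaf Gamma Core Mixin3 Base object] + [Left Mixin2]
  take Mixin2:  [Mixin3 object] + [Mixin2 Leaf Gamma Core Mixin3 Base object] + [Mixin2 Leaf Gamma Core Mixin3 Base object] + [Mixin2]
  take Leaf:  [Mixin3 object] + [Leaf Gamma Core Mixin3 Base object] + [Leaf Gamma Core Mixin3 Base object]
  take Gamma:  [Mixin3 object] + [Gamma Core Mixin3 Base object] + [Gamma Core Mixin3 Base object]
  take Core:  [Mixin3 object] + [Core Mixin3 Base object] + [Core Mixin3 Base object]
  take Mixin3:  [Mixin3 object] + [Mixin3 Base object] + [Mixin3 Base object]
  take Base:  [object] + [Base object] + [Base object]
  take object:  [object] + [object] + [object]

Beta -> Node -> Left -> Mixin2 -> Leaf -> Gamma -> Core -> Mixin3 -> Base -> object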